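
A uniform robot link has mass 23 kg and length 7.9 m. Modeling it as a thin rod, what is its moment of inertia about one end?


I = (1/3) * m * L^2
= (1/3) * 23 * 7.9^2
= 0.333333 * 23 * 62.41
= 478.4767 kg*m^2


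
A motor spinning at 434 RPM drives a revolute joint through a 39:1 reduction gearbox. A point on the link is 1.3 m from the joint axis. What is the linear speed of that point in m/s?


omega_motor = 434 * 2*pi/60 = 45.4484 rad/s
omega_joint = omega_motor / 39 = 1.1653 rad/s
v = omega_joint * r = 1.1653 * 1.3
= 1.5149 m/s


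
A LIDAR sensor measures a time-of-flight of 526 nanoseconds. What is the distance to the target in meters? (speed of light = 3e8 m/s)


tof = 526 ns = 5.26e-07 s
dist = c * tof / 2
= 3e8 * 5.26e-07 / 2
= 78.9 m


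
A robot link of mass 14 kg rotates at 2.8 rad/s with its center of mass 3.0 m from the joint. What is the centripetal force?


F = m * omega^2 * r
= 14 * 2.8^2 * 3.0
= 14 * 7.84 * 3.0
= 329.28 N


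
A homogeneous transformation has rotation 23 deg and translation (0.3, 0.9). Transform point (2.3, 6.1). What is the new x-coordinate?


x' = cos(theta)*px - sin(theta)*py + tx
= 0.9205*2.3 - 0.3907*6.1 + 0.3
= 0.0337


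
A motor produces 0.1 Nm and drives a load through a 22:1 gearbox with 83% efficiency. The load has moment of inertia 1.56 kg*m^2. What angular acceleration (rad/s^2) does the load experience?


tau_out = tau_motor * N * eta
= 0.1 * 22 * 0.83 = 1.826 Nm
alpha = tau_out / I = 1.826 / 1.56
= 1.1705 rad/s^2


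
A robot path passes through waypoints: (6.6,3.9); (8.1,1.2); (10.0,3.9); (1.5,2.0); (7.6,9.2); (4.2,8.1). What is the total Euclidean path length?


Segment lengths:
  seg1 = sqrt((1.5)^2 + (-2.7)^2) = 3.0887
  seg2 = sqrt((1.9)^2 + (2.7)^2) = 3.3015
  seg3 = sqrt((-8.5)^2 + (-1.9)^2) = 8.7098
  seg4 = sqrt((6.1)^2 + (7.2)^2) = 9.4366
  seg5 = sqrt((-3.4)^2 + (-1.1)^2) = 3.5735
Total = 28.1101


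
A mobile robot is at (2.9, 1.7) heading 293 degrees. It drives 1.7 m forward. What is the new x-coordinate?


x_new = x0 + d*cos(theta)
= 2.9 + 1.7*cos(293)
= 2.9 + 0.6642
= 3.5642


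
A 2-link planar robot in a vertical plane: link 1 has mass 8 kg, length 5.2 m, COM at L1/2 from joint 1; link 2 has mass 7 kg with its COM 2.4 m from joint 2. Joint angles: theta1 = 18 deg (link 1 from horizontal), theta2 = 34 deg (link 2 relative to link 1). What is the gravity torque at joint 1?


Horizontal distance from joint 1 to link-1 COM:
  x_c1 = (L1/2)*cos(t1) = 2.6 * 0.9511 = 2.4727 m
Horizontal distance from joint 1 to link-2 COM:
  x_c2 = L1*cos(t1) + Lc2*cos(t1+t2)
       = 5.2*0.9511 + 2.4*0.6157 = 6.4231 m
tau1 = m1*g*x_c1 + m2*g*x_c2
     = 8*9.81*2.4727 + 7*9.81*6.4231
     = 194.0612 + 441.073
     = 635.1342 Nm


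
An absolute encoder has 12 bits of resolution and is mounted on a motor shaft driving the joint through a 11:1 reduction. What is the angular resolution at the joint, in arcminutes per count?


counts = 2^12 = 4096
effective counts at joint = 4096 * 11 = 45056
resolution = 360*60 / 45056
= 0.4794 arcmin/count


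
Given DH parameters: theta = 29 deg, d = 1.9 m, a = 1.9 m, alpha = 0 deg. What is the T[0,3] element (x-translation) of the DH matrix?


T[0,3] = a * cos(theta)
= 1.9 * cos(29 deg)
= 1.9 * 0.8746
= 1.6618


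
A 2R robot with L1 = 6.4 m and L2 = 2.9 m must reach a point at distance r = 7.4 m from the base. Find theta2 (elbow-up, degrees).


cos(theta2) = (r^2 - L1^2 - L2^2) / (2*L1*L2)
cos(theta2) = (54.76 - 40.96 - 8.41) / 37.12
cos(theta2) = 0.145205
theta2 = 81.6509 degrees


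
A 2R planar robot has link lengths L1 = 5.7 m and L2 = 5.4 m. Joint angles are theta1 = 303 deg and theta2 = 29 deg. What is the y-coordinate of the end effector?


Convert angles to radians: theta1 = 5.2883, theta2 = 0.5061
y = L1*sin(theta1) + L2*sin(theta1+theta2)
y = -4.7804 + -2.5351
y = -7.3156


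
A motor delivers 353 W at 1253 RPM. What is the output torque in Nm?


omega = 1253 * 2*pi/60 = 131.2139 rad/s
tau = P / omega = 353 / 131.2139
= 2.6903 Nm


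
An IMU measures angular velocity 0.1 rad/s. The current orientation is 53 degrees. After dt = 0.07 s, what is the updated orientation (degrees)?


delta_theta = w * dt = 0.1 * 0.07 = 0.007 rad
= 0.4011 deg
theta_new = 53 + 0.4011 = 53.4011 deg


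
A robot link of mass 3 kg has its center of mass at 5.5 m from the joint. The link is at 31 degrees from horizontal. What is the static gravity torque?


tau = m*g*L*cos(angle)
= 3 * 9.81 * 5.5 * cos(31 deg)
= 3 * 9.81 * 5.5 * 0.8572
= 138.7454 Nm


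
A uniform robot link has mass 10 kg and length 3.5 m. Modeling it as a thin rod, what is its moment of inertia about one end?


I = (1/3) * m * L^2
= (1/3) * 10 * 3.5^2
= 0.333333 * 10 * 12.25
= 40.8333 kg*m^2


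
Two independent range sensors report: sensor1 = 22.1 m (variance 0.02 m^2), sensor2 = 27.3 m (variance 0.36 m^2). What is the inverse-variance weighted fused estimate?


w1 = (1/var1) / (1/var1 + 1/var2)
   = 50.0 / (50.0 + 2.7778) = 0.9474
w2 = 1 - w1 = 0.0526
fused = w1*s1 + w2*s2 = 20.9368 + 1.4368
= 22.3737 m


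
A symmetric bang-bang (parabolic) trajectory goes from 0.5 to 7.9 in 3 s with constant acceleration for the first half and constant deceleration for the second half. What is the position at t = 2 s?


Symmetric rest-to-rest: each phase covers (pf-p0)/2 in time T/2. 0.5*a*(T/2)^2 = (pf-p0)/2 => a = 4*(pf-p0)/T^2
a = 4*(7.9-0.5)/3^2 = 3.2889
t = 2 is in the deceleration phase (t > T/2).
p = pf - 0.5*a*(T-t)^2 = 7.9 - 0.5*3.2889*1^2
= 6.2556


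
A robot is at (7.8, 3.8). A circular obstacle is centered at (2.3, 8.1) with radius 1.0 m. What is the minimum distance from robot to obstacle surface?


center_dist = sqrt((7.8-2.3)^2 + (3.8-8.1)^2)
= sqrt(30.25 + 18.49)
= 6.9814
min_dist = center_dist - radius = 6.9814 - 1.0 = 5.9814 m


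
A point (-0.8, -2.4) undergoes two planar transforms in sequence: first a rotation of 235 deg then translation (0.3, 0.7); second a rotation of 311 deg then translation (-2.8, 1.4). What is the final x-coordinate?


After transform 1:
x1 = cos(235)*-0.8 - sin(235)*-2.4 + 0.3 = -1.2071
y1 = sin(235)*-0.8 + cos(235)*-2.4 + 0.7 = 2.7319
After transform 2:
x2 = cos(311)*-1.2071 - sin(311)*2.7319 + -2.8
= -1.5301


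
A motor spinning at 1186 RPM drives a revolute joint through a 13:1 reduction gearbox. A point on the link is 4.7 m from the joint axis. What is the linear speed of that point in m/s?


omega_motor = 1186 * 2*pi/60 = 124.1976 rad/s
omega_joint = omega_motor / 13 = 9.5537 rad/s
v = omega_joint * r = 9.5537 * 4.7
= 44.9022 m/s


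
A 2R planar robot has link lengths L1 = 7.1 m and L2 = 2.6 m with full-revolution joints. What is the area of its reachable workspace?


r_max = L1 + L2 = 9.7 m
r_min = |L1 - L2| = 4.5 m
Area = pi*(r_max^2 - r_min^2)
= pi*(94.09 - 20.25)
= pi * 73.84
= 231.9752 m^2


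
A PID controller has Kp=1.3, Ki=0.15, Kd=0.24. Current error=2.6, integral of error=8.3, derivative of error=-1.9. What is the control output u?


u = Kp*e + Ki*int(e) + Kd*de/dt
= 1.3*2.6 + 0.15*8.3 + 0.24*(-1.9)
= 3.38 + 1.245 + -0.456
= 4.169


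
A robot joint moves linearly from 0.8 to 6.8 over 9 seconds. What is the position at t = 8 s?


s = t/T = 8/9 = 0.8889
p(t) = p0 + (pf-p0)*s
= 0.8 + (6.8 - 0.8) * 0.8889
= 6.1333


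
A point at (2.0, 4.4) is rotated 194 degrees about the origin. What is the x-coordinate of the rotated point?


x' = x*cos(theta) - y*sin(theta)
cos(194 deg) = -0.9703, sin(194 deg) = -0.2419
x' = 2.0 * -0.9703 - 4.4 * -0.2419
= -1.9406 - -1.0645
= -0.8761


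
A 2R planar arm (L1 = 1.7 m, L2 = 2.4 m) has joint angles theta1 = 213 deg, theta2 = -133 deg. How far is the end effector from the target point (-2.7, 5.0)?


End effector via forward kinematics:
x = L1*cos(t1) + L2*cos(t1+t2) = -1.009
y = L1*sin(t1) + L2*sin(t1+t2) = 1.4377
Distance to target:
d = sqrt((-2.7 - -1.009)^2 + (5.0 - 1.4377)^2)
= sqrt(2.8595 + 12.6903)
= 3.9433 m


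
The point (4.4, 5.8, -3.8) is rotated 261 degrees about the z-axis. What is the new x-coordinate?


Rotation about z-axis: x' = x*cos(theta) - y*sin(theta)
= 4.4 * -0.1564 - 5.8 * -0.9877
= 5.0403


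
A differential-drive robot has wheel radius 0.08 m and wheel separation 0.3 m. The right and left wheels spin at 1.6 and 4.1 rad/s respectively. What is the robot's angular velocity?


vR = r*wR = 0.08*1.6 = 0.128 m/s
vL = r*wL = 0.08*4.1 = 0.328 m/s
v = (vR+vL)/2 = 0.228 m/s
omega = (vR-vL)/L = -0.6667 rad/s
angular velocity = -0.6667 rad/s


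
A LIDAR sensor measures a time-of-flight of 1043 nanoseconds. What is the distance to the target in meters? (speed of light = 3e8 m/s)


tof = 1043 ns = 1.043e-06 s
dist = c * tof / 2
= 3e8 * 1.043e-06 / 2
= 156.45 m


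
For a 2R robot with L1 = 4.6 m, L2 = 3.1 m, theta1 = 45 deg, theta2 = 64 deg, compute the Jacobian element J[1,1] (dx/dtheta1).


J[1,1] = -L1*sin(t1) - L2*sin(t1+t2)
= -4.6*sin(45) - 3.1*sin(109)
= -6.1838


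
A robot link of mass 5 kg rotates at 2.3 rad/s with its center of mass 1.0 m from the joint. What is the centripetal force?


F = m * omega^2 * r
= 5 * 2.3^2 * 1.0
= 5 * 5.29 * 1.0
= 26.45 N


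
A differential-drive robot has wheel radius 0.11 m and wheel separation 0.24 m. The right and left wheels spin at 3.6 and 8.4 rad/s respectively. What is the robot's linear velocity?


vR = r*wR = 0.11*3.6 = 0.396 m/s
vL = r*wL = 0.11*8.4 = 0.924 m/s
v = (vR+vL)/2 = 0.66 m/s
omega = (vR-vL)/L = -2.2 rad/s
linear velocity = 0.66 m/s


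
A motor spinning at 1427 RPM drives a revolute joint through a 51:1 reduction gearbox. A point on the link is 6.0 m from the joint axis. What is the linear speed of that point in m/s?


omega_motor = 1427 * 2*pi/60 = 149.4351 rad/s
omega_joint = omega_motor / 51 = 2.9301 rad/s
v = omega_joint * r = 2.9301 * 6.0
= 17.5806 m/s


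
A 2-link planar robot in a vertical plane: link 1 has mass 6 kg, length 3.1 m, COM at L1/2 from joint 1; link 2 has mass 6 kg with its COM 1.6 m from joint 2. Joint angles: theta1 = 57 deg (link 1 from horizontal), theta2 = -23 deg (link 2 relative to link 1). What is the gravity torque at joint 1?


Horizontal distance from joint 1 to link-1 COM:
  x_c1 = (L1/2)*cos(t1) = 1.55 * 0.5446 = 0.8442 m
Horizontal distance from joint 1 to link-2 COM:
  x_c2 = L1*cos(t1) + Lc2*cos(t1+t2)
       = 3.1*0.5446 + 1.6*0.829 = 3.0148 m
tau1 = m1*g*x_c1 + m2*g*x_c2
     = 6*9.81*0.8442 + 6*9.81*3.0148
     = 49.6891 + 177.4535
     = 227.1426 Nm


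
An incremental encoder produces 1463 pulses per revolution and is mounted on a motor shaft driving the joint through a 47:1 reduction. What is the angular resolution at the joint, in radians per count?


counts per rev = 1463
effective counts at joint = 1463 * 47 = 68761
resolution = 2*pi / 68761
= 9.1377e-05 rad/count


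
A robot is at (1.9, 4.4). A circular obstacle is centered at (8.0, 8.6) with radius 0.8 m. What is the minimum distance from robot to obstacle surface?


center_dist = sqrt((1.9-8.0)^2 + (4.4-8.6)^2)
= sqrt(37.21 + 17.64)
= 7.4061
min_dist = center_dist - radius = 7.4061 - 0.8 = 6.6061 m


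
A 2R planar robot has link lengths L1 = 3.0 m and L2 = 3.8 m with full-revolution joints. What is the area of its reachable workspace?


r_max = L1 + L2 = 6.8 m
r_min = |L1 - L2| = 0.8 m
Area = pi*(r_max^2 - r_min^2)
= pi*(46.24 - 0.64)
= pi * 45.6
= 143.2566 m^2


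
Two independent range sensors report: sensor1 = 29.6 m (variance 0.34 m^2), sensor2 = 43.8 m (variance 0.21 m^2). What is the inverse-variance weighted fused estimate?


w1 = (1/var1) / (1/var1 + 1/var2)
   = 2.9412 / (2.9412 + 4.7619) = 0.3818
w2 = 1 - w1 = 0.6182
fused = w1*s1 + w2*s2 = 11.3018 + 27.0764
= 38.3782 m


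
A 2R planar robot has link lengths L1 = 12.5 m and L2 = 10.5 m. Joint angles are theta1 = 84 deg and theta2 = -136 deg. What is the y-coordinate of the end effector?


Convert angles to radians: theta1 = 1.4661, theta2 = -2.3736
y = L1*sin(theta1) + L2*sin(theta1+theta2)
y = 12.4315 + -8.2741
y = 4.1574


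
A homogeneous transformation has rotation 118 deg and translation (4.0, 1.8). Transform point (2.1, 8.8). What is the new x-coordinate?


x' = cos(theta)*px - sin(theta)*py + tx
= -0.4695*2.1 - 0.8829*8.8 + 4.0
= -4.7558


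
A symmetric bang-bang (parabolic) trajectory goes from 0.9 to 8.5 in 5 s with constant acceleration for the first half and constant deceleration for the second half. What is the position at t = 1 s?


Symmetric rest-to-rest: each phase covers (pf-p0)/2 in time T/2. 0.5*a*(T/2)^2 = (pf-p0)/2 => a = 4*(pf-p0)/T^2
a = 4*(8.5-0.9)/5^2 = 1.216
t = 1 is in the acceleration phase (t <= T/2).
p = p0 + 0.5*a*t^2 = 0.9 + 0.5*1.216*1^2
= 1.508


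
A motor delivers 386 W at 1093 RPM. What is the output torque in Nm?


omega = 1093 * 2*pi/60 = 114.4587 rad/s
tau = P / omega = 386 / 114.4587
= 3.3724 Nm


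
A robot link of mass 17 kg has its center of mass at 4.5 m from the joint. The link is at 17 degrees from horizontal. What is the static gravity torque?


tau = m*g*L*cos(angle)
= 17 * 9.81 * 4.5 * cos(17 deg)
= 17 * 9.81 * 4.5 * 0.9563
= 717.6732 Nm


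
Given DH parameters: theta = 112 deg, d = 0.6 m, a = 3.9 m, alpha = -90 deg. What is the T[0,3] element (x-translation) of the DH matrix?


T[0,3] = a * cos(theta)
= 3.9 * cos(112 deg)
= 3.9 * -0.3746
= -1.461


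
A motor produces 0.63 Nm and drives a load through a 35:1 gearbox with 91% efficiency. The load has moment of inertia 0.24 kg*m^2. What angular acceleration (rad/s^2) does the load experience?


tau_out = tau_motor * N * eta
= 0.63 * 35 * 0.91 = 20.0655 Nm
alpha = tau_out / I = 20.0655 / 0.24
= 83.6063 rad/s^2


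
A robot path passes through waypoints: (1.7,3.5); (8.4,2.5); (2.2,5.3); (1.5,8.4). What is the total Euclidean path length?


Segment lengths:
  seg1 = sqrt((6.7)^2 + (-1.0)^2) = 6.7742
  seg2 = sqrt((-6.2)^2 + (2.8)^2) = 6.8029
  seg3 = sqrt((-0.7)^2 + (3.1)^2) = 3.178
Total = 16.7552


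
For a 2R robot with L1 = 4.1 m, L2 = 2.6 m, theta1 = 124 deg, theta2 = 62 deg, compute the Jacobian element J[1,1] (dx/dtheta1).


J[1,1] = -L1*sin(t1) - L2*sin(t1+t2)
= -4.1*sin(124) - 2.6*sin(186)
= -3.1273


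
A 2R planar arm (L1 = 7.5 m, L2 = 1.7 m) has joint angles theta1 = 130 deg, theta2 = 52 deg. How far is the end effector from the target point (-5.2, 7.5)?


End effector via forward kinematics:
x = L1*cos(t1) + L2*cos(t1+t2) = -6.5199
y = L1*sin(t1) + L2*sin(t1+t2) = 5.686
Distance to target:
d = sqrt((-5.2 - -6.5199)^2 + (7.5 - 5.686)^2)
= sqrt(1.7421 + 3.2906)
= 2.2434 m


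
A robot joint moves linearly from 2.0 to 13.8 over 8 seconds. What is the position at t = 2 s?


s = t/T = 2/8 = 0.25
p(t) = p0 + (pf-p0)*s
= 2.0 + (13.8 - 2.0) * 0.25
= 4.95


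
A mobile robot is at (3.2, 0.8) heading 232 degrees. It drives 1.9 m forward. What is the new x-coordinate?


x_new = x0 + d*cos(theta)
= 3.2 + 1.9*cos(232)
= 3.2 + -1.1698
= 2.0302


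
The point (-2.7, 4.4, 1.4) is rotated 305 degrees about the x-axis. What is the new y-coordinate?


Rotation about x-axis: y' = y*cos(theta) - z*sin(theta)
= 4.4 * 0.5736 - 1.4 * -0.8192
= 3.6705


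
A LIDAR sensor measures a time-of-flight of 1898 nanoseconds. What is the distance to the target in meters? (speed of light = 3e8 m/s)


tof = 1898 ns = 1.898e-06 s
dist = c * tof / 2
= 3e8 * 1.898e-06 / 2
= 284.7 m


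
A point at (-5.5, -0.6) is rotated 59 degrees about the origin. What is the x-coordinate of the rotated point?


x' = x*cos(theta) - y*sin(theta)
cos(59 deg) = 0.515, sin(59 deg) = 0.8572
x' = -5.5 * 0.515 - -0.6 * 0.8572
= -2.8327 - -0.5143
= -2.3184


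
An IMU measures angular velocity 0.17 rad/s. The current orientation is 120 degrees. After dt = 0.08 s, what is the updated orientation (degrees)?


delta_theta = w * dt = 0.17 * 0.08 = 0.0136 rad
= 0.7792 deg
theta_new = 120 + 0.7792 = 120.7792 deg


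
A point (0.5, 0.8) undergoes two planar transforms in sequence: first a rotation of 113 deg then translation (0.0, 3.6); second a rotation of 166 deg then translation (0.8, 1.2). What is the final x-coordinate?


After transform 1:
x1 = cos(113)*0.5 - sin(113)*0.8 + 0.0 = -0.9318
y1 = sin(113)*0.5 + cos(113)*0.8 + 3.6 = 3.7477
After transform 2:
x2 = cos(166)*-0.9318 - sin(166)*3.7477 + 0.8
= 0.7974


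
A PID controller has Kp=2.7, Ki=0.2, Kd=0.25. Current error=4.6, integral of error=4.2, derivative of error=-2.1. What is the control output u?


u = Kp*e + Ki*int(e) + Kd*de/dt
= 2.7*4.6 + 0.2*4.2 + 0.25*(-2.1)
= 12.42 + 0.84 + -0.525
= 12.735


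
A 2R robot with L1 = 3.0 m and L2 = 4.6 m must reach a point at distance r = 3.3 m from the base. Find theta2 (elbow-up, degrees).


cos(theta2) = (r^2 - L1^2 - L2^2) / (2*L1*L2)
cos(theta2) = (10.89 - 9.0 - 21.16) / 27.6
cos(theta2) = -0.698188
theta2 = 134.2818 degrees


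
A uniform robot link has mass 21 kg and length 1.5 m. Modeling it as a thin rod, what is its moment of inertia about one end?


I = (1/3) * m * L^2
= (1/3) * 21 * 1.5^2
= 0.333333 * 21 * 2.25
= 15.75 kg*m^2


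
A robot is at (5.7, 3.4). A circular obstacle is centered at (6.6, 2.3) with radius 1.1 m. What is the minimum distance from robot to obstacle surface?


center_dist = sqrt((5.7-6.6)^2 + (3.4-2.3)^2)
= sqrt(0.81 + 1.21)
= 1.4213
min_dist = center_dist - radius = 1.4213 - 1.1 = 0.3213 m


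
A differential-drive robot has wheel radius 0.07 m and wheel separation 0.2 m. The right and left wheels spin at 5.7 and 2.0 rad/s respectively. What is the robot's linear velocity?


vR = r*wR = 0.07*5.7 = 0.399 m/s
vL = r*wL = 0.07*2.0 = 0.14 m/s
v = (vR+vL)/2 = 0.2695 m/s
omega = (vR-vL)/L = 1.295 rad/s
linear velocity = 0.2695 m/s


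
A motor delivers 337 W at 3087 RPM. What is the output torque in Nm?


omega = 3087 * 2*pi/60 = 323.2699 rad/s
tau = P / omega = 337 / 323.2699
= 1.0425 Nm


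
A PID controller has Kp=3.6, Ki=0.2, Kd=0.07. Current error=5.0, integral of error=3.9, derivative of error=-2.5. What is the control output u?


u = Kp*e + Ki*int(e) + Kd*de/dt
= 3.6*5.0 + 0.2*3.9 + 0.07*(-2.5)
= 18.0 + 0.78 + -0.175
= 18.605


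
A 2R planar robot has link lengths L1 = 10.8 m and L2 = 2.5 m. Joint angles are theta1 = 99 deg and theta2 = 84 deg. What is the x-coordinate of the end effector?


Convert angles to radians: theta1 = 1.7279, theta2 = 1.4661
x = L1*cos(theta1) + L2*cos(theta1+theta2)
x = -1.6895 + -2.4966
x = -4.1861


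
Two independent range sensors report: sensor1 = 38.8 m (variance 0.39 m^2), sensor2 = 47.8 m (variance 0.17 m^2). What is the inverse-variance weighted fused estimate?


w1 = (1/var1) / (1/var1 + 1/var2)
   = 2.5641 / (2.5641 + 5.8824) = 0.3036
w2 = 1 - w1 = 0.6964
fused = w1*s1 + w2*s2 = 11.7786 + 33.2893
= 45.0679 m


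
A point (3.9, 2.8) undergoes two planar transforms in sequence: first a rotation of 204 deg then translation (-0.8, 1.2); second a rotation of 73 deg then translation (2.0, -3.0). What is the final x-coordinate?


After transform 1:
x1 = cos(204)*3.9 - sin(204)*2.8 + -0.8 = -3.224
y1 = sin(204)*3.9 + cos(204)*2.8 + 1.2 = -2.9442
After transform 2:
x2 = cos(73)*-3.224 - sin(73)*-2.9442 + 2.0
= 3.873


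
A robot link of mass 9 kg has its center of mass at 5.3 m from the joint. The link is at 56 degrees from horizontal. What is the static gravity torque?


tau = m*g*L*cos(angle)
= 9 * 9.81 * 5.3 * cos(56 deg)
= 9 * 9.81 * 5.3 * 0.5592
= 261.667 Nm


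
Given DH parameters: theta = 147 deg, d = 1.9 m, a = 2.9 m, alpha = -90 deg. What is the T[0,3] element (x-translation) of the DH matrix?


T[0,3] = a * cos(theta)
= 2.9 * cos(147 deg)
= 2.9 * -0.8387
= -2.4321


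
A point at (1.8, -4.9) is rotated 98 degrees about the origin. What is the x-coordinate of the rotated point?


x' = x*cos(theta) - y*sin(theta)
cos(98 deg) = -0.1392, sin(98 deg) = 0.9903
x' = 1.8 * -0.1392 - -4.9 * 0.9903
= -0.2505 - -4.8523
= 4.6018


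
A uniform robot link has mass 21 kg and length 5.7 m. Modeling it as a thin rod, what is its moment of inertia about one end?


I = (1/3) * m * L^2
= (1/3) * 21 * 5.7^2
= 0.333333 * 21 * 32.49
= 227.43 kg*m^2


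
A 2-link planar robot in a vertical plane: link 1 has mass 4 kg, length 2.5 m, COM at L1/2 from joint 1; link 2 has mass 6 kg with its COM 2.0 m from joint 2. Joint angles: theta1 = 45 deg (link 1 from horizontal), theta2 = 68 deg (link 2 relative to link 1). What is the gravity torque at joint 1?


Horizontal distance from joint 1 to link-1 COM:
  x_c1 = (L1/2)*cos(t1) = 1.25 * 0.7071 = 0.8839 m
Horizontal distance from joint 1 to link-2 COM:
  x_c2 = L1*cos(t1) + Lc2*cos(t1+t2)
       = 2.5*0.7071 + 2.0*-0.3907 = 0.9863 m
tau1 = m1*g*x_c1 + m2*g*x_c2
     = 4*9.81*0.8839 + 6*9.81*0.9863
     = 34.6836 + 58.0539
     = 92.7375 Nm


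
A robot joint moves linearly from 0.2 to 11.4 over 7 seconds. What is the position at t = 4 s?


s = t/T = 4/7 = 0.5714
p(t) = p0 + (pf-p0)*s
= 0.2 + (11.4 - 0.2) * 0.5714
= 6.6


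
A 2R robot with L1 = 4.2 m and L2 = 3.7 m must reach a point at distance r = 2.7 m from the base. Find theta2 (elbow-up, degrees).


cos(theta2) = (r^2 - L1^2 - L2^2) / (2*L1*L2)
cos(theta2) = (7.29 - 17.64 - 13.69) / 31.08
cos(theta2) = -0.773488
theta2 = 140.6681 degrees


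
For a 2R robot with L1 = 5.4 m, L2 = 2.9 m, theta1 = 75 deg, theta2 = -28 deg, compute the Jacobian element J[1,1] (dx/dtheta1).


J[1,1] = -L1*sin(t1) - L2*sin(t1+t2)
= -5.4*sin(75) - 2.9*sin(47)
= -7.3369


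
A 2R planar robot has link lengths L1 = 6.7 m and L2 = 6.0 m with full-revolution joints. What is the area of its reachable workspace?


r_max = L1 + L2 = 12.7 m
r_min = |L1 - L2| = 0.7 m
Area = pi*(r_max^2 - r_min^2)
= pi*(161.29 - 0.49)
= pi * 160.8
= 505.1681 m^2


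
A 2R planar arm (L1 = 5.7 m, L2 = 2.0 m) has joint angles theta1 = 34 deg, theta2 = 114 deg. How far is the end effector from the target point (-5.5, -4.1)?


End effector via forward kinematics:
x = L1*cos(t1) + L2*cos(t1+t2) = 3.0294
y = L1*sin(t1) + L2*sin(t1+t2) = 4.2472
Distance to target:
d = sqrt((-5.5 - 3.0294)^2 + (-4.1 - 4.2472)^2)
= sqrt(72.751 + 69.6764)
= 11.9343 m


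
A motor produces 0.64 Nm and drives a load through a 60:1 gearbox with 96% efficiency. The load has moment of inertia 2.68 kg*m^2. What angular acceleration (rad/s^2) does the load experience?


tau_out = tau_motor * N * eta
= 0.64 * 60 * 0.96 = 36.864 Nm
alpha = tau_out / I = 36.864 / 2.68
= 13.7552 rad/s^2


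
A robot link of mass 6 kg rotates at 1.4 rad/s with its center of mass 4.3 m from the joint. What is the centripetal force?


F = m * omega^2 * r
= 6 * 1.4^2 * 4.3
= 6 * 1.96 * 4.3
= 50.568 N


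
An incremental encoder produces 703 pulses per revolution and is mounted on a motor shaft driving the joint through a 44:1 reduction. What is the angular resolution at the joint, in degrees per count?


counts per rev = 703
effective counts at joint = 703 * 44 = 30932
resolution = 360 / 30932
= 0.0116 deg/count


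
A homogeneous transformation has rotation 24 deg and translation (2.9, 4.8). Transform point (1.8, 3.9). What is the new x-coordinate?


x' = cos(theta)*px - sin(theta)*py + tx
= 0.9135*1.8 - 0.4067*3.9 + 2.9
= 2.9581


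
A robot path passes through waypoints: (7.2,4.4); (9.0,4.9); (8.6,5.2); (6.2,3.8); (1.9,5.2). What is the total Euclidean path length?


Segment lengths:
  seg1 = sqrt((1.8)^2 + (0.5)^2) = 1.8682
  seg2 = sqrt((-0.4)^2 + (0.3)^2) = 0.5
  seg3 = sqrt((-2.4)^2 + (-1.4)^2) = 2.7785
  seg4 = sqrt((-4.3)^2 + (1.4)^2) = 4.5222
Total = 9.6688


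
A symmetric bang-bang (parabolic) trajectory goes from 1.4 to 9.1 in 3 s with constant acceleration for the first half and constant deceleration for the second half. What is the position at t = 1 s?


Symmetric rest-to-rest: each phase covers (pf-p0)/2 in time T/2. 0.5*a*(T/2)^2 = (pf-p0)/2 => a = 4*(pf-p0)/T^2
a = 4*(9.1-1.4)/3^2 = 3.4222
t = 1 is in the acceleration phase (t <= T/2).
p = p0 + 0.5*a*t^2 = 1.4 + 0.5*3.4222*1^2
= 3.1111


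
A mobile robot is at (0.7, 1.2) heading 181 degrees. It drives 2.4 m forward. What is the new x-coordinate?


x_new = x0 + d*cos(theta)
= 0.7 + 2.4*cos(181)
= 0.7 + -2.3996
= -1.6996


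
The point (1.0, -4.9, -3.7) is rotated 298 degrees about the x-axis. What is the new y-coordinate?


Rotation about x-axis: y' = y*cos(theta) - z*sin(theta)
= -4.9 * 0.4695 - -3.7 * -0.8829
= -5.5673


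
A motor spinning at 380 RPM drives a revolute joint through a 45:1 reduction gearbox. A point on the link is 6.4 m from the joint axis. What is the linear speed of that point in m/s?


omega_motor = 380 * 2*pi/60 = 39.7935 rad/s
omega_joint = omega_motor / 45 = 0.8843 rad/s
v = omega_joint * r = 0.8843 * 6.4
= 5.6595 m/s


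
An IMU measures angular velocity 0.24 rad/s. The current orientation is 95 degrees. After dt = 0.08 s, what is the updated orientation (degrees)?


delta_theta = w * dt = 0.24 * 0.08 = 0.0192 rad
= 1.1001 deg
theta_new = 95 + 1.1001 = 96.1001 deg


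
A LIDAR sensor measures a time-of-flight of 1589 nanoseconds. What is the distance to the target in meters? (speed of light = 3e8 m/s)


tof = 1589 ns = 1.589e-06 s
dist = c * tof / 2
= 3e8 * 1.589e-06 / 2
= 238.35 m


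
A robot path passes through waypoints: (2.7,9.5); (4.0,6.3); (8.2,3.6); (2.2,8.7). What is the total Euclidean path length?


Segment lengths:
  seg1 = sqrt((1.3)^2 + (-3.2)^2) = 3.454
  seg2 = sqrt((4.2)^2 + (-2.7)^2) = 4.993
  seg3 = sqrt((-6.0)^2 + (5.1)^2) = 7.8746
Total = 16.3216


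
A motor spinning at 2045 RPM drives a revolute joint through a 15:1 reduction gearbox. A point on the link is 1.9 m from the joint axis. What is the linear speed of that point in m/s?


omega_motor = 2045 * 2*pi/60 = 214.1519 rad/s
omega_joint = omega_motor / 15 = 14.2768 rad/s
v = omega_joint * r = 14.2768 * 1.9
= 27.1259 m/s


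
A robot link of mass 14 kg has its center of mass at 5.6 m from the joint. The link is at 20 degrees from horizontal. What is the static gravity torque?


tau = m*g*L*cos(angle)
= 14 * 9.81 * 5.6 * cos(20 deg)
= 14 * 9.81 * 5.6 * 0.9397
= 722.7214 Nm


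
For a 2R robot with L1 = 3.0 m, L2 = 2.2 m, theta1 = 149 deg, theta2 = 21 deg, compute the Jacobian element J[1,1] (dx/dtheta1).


J[1,1] = -L1*sin(t1) - L2*sin(t1+t2)
= -3.0*sin(149) - 2.2*sin(170)
= -1.9271


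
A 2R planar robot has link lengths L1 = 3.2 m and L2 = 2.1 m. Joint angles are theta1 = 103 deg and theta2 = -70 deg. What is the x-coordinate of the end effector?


Convert angles to radians: theta1 = 1.7977, theta2 = -1.2217
x = L1*cos(theta1) + L2*cos(theta1+theta2)
x = -0.7198 + 1.7612
x = 1.0414


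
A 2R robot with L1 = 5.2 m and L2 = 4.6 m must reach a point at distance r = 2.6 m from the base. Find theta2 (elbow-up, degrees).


cos(theta2) = (r^2 - L1^2 - L2^2) / (2*L1*L2)
cos(theta2) = (6.76 - 27.04 - 21.16) / 47.84
cos(theta2) = -0.866221
theta2 = 150.0224 degrees


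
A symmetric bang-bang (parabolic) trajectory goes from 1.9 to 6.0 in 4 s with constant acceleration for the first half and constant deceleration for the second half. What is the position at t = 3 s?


Symmetric rest-to-rest: each phase covers (pf-p0)/2 in time T/2. 0.5*a*(T/2)^2 = (pf-p0)/2 => a = 4*(pf-p0)/T^2
a = 4*(6.0-1.9)/4^2 = 1.025
t = 3 is in the deceleration phase (t > T/2).
p = pf - 0.5*a*(T-t)^2 = 6.0 - 0.5*1.025*1^2
= 5.4875


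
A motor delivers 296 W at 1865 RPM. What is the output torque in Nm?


omega = 1865 * 2*pi/60 = 195.3023 rad/s
tau = P / omega = 296 / 195.3023
= 1.5156 Nm


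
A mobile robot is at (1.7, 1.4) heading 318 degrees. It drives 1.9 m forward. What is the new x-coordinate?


x_new = x0 + d*cos(theta)
= 1.7 + 1.9*cos(318)
= 1.7 + 1.412
= 3.112


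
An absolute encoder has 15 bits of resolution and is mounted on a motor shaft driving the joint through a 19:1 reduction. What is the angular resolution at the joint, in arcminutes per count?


counts = 2^15 = 32768
effective counts at joint = 32768 * 19 = 622592
resolution = 360*60 / 622592
= 0.0347 arcmin/count


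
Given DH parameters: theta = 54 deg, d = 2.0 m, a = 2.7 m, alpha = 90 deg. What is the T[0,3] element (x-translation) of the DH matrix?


T[0,3] = a * cos(theta)
= 2.7 * cos(54 deg)
= 2.7 * 0.5878
= 1.587


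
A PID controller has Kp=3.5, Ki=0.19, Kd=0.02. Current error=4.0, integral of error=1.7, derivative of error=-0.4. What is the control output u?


u = Kp*e + Ki*int(e) + Kd*de/dt
= 3.5*4.0 + 0.19*1.7 + 0.02*(-0.4)
= 14.0 + 0.323 + -0.008
= 14.315


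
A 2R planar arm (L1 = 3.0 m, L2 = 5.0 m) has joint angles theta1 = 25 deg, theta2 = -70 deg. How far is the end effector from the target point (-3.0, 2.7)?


End effector via forward kinematics:
x = L1*cos(t1) + L2*cos(t1+t2) = 6.2545
y = L1*sin(t1) + L2*sin(t1+t2) = -2.2677
Distance to target:
d = sqrt((-3.0 - 6.2545)^2 + (2.7 - -2.2677)^2)
= sqrt(85.645 + 24.6778)
= 10.5035 m


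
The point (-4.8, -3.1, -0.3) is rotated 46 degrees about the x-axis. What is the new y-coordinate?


Rotation about x-axis: y' = y*cos(theta) - z*sin(theta)
= -3.1 * 0.6947 - -0.3 * 0.7193
= -1.9376


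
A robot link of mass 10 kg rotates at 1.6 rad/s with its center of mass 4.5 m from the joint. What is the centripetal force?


F = m * omega^2 * r
= 10 * 1.6^2 * 4.5
= 10 * 2.56 * 4.5
= 115.2 N


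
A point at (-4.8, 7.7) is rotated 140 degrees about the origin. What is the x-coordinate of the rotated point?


x' = x*cos(theta) - y*sin(theta)
cos(140 deg) = -0.766, sin(140 deg) = 0.6428
x' = -4.8 * -0.766 - 7.7 * 0.6428
= 3.677 - 4.9495
= -1.2725


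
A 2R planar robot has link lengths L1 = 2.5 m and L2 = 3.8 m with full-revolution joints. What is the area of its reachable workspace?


r_max = L1 + L2 = 6.3 m
r_min = |L1 - L2| = 1.3 m
Area = pi*(r_max^2 - r_min^2)
= pi*(39.69 - 1.69)
= pi * 38.0
= 119.3805 m^2


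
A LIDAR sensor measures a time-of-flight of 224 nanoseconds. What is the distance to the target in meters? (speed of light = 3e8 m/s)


tof = 224 ns = 2.24e-07 s
dist = c * tof / 2
= 3e8 * 2.24e-07 / 2
= 33.6 m


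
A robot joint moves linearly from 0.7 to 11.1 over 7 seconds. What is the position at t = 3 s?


s = t/T = 3/7 = 0.4286
p(t) = p0 + (pf-p0)*s
= 0.7 + (11.1 - 0.7) * 0.4286
= 5.1571


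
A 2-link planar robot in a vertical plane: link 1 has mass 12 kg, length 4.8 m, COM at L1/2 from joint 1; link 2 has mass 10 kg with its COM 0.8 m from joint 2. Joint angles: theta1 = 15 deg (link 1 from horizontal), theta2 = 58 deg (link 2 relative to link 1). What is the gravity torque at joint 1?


Horizontal distance from joint 1 to link-1 COM:
  x_c1 = (L1/2)*cos(t1) = 2.4 * 0.9659 = 2.3182 m
Horizontal distance from joint 1 to link-2 COM:
  x_c2 = L1*cos(t1) + Lc2*cos(t1+t2)
       = 4.8*0.9659 + 0.8*0.2924 = 4.8703 m
tau1 = m1*g*x_c1 + m2*g*x_c2
     = 12*9.81*2.3182 + 10*9.81*4.8703
     = 272.9011 + 477.7805
     = 750.6816 Nm


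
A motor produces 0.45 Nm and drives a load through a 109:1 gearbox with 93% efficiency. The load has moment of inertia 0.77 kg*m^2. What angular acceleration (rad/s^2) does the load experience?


tau_out = tau_motor * N * eta
= 0.45 * 109 * 0.93 = 45.6165 Nm
alpha = tau_out / I = 45.6165 / 0.77
= 59.2422 rad/s^2


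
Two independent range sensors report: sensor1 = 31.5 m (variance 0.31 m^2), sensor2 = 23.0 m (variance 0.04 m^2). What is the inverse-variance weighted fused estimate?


w1 = (1/var1) / (1/var1 + 1/var2)
   = 3.2258 / (3.2258 + 25.0) = 0.1143
w2 = 1 - w1 = 0.8857
fused = w1*s1 + w2*s2 = 3.6 + 20.3714
= 23.9714 m


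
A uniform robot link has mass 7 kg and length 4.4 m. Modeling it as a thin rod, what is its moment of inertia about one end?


I = (1/3) * m * L^2
= (1/3) * 7 * 4.4^2
= 0.333333 * 7 * 19.36
= 45.1733 kg*m^2


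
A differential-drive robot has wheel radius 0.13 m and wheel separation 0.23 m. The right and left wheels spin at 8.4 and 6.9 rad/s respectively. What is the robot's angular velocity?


vR = r*wR = 0.13*8.4 = 1.092 m/s
vL = r*wL = 0.13*6.9 = 0.897 m/s
v = (vR+vL)/2 = 0.9945 m/s
omega = (vR-vL)/L = 0.8478 rad/s
angular velocity = 0.8478 rad/s


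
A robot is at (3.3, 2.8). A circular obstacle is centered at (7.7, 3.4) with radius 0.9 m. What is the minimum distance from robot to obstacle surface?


center_dist = sqrt((3.3-7.7)^2 + (2.8-3.4)^2)
= sqrt(19.36 + 0.36)
= 4.4407
min_dist = center_dist - radius = 4.4407 - 0.9 = 3.5407 m


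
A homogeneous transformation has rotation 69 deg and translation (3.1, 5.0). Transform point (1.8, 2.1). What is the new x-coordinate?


x' = cos(theta)*px - sin(theta)*py + tx
= 0.3584*1.8 - 0.9336*2.1 + 3.1
= 1.7845


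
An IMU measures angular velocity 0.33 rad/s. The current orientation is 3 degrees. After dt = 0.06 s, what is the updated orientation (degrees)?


delta_theta = w * dt = 0.33 * 0.06 = 0.0198 rad
= 1.1345 deg
theta_new = 3 + 1.1345 = 4.1345 deg


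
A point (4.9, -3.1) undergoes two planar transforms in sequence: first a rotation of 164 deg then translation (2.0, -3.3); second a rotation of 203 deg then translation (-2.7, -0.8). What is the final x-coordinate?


After transform 1:
x1 = cos(164)*4.9 - sin(164)*-3.1 + 2.0 = -1.8557
y1 = sin(164)*4.9 + cos(164)*-3.1 + -3.3 = 1.0305
After transform 2:
x2 = cos(203)*-1.8557 - sin(203)*1.0305 + -2.7
= -0.5892


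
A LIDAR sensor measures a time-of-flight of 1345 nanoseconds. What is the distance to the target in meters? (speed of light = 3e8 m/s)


tof = 1345 ns = 1.345e-06 s
dist = c * tof / 2
= 3e8 * 1.345e-06 / 2
= 201.75 m


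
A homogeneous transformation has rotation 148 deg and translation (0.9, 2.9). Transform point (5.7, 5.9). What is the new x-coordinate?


x' = cos(theta)*px - sin(theta)*py + tx
= -0.848*5.7 - 0.5299*5.9 + 0.9
= -7.0604


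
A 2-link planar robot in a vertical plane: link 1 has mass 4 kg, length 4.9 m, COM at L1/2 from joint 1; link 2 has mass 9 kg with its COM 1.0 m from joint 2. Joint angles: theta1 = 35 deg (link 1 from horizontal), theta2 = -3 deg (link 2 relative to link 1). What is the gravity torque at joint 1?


Horizontal distance from joint 1 to link-1 COM:
  x_c1 = (L1/2)*cos(t1) = 2.45 * 0.8192 = 2.0069 m
Horizontal distance from joint 1 to link-2 COM:
  x_c2 = L1*cos(t1) + Lc2*cos(t1+t2)
       = 4.9*0.8192 + 1.0*0.848 = 4.8619 m
tau1 = m1*g*x_c1 + m2*g*x_c2
     = 4*9.81*2.0069 + 9*9.81*4.8619
     = 78.7516 + 429.2565
     = 508.0082 Nm


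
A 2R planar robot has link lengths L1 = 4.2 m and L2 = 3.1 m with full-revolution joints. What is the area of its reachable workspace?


r_max = L1 + L2 = 7.3 m
r_min = |L1 - L2| = 1.1 m
Area = pi*(r_max^2 - r_min^2)
= pi*(53.29 - 1.21)
= pi * 52.08
= 163.6141 m^2


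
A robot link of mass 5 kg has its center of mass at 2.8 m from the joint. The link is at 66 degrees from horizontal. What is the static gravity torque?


tau = m*g*L*cos(angle)
= 5 * 9.81 * 2.8 * cos(66 deg)
= 5 * 9.81 * 2.8 * 0.4067
= 55.8612 Nm


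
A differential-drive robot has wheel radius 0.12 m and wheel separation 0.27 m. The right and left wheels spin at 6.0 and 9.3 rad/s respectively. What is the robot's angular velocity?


vR = r*wR = 0.12*6.0 = 0.72 m/s
vL = r*wL = 0.12*9.3 = 1.116 m/s
v = (vR+vL)/2 = 0.918 m/s
omega = (vR-vL)/L = -1.4667 rad/s
angular velocity = -1.4667 rad/s


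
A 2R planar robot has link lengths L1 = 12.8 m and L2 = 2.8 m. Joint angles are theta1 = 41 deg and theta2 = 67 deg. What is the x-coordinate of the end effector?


Convert angles to radians: theta1 = 0.7156, theta2 = 1.1694
x = L1*cos(theta1) + L2*cos(theta1+theta2)
x = 9.6603 + -0.8652
x = 8.795


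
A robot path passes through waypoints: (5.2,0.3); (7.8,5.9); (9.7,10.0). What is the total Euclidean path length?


Segment lengths:
  seg1 = sqrt((2.6)^2 + (5.6)^2) = 6.1741
  seg2 = sqrt((1.9)^2 + (4.1)^2) = 4.5188
Total = 10.693


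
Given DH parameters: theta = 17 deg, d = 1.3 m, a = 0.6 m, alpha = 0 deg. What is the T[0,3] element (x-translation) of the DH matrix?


T[0,3] = a * cos(theta)
= 0.6 * cos(17 deg)
= 0.6 * 0.9563
= 0.5738


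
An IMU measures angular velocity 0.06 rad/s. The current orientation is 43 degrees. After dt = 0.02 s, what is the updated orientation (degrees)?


delta_theta = w * dt = 0.06 * 0.02 = 0.0012 rad
= 0.0688 deg
theta_new = 43 + 0.0688 = 43.0688 deg


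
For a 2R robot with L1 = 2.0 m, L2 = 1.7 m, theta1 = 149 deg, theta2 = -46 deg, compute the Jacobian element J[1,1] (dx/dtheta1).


J[1,1] = -L1*sin(t1) - L2*sin(t1+t2)
= -2.0*sin(149) - 1.7*sin(103)
= -2.6865


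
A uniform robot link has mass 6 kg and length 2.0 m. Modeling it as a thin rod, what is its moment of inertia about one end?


I = (1/3) * m * L^2
= (1/3) * 6 * 2.0^2
= 0.333333 * 6 * 4.0
= 8.0 kg*m^2


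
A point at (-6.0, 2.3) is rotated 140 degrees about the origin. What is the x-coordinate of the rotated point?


x' = x*cos(theta) - y*sin(theta)
cos(140 deg) = -0.766, sin(140 deg) = 0.6428
x' = -6.0 * -0.766 - 2.3 * 0.6428
= 4.5963 - 1.4784
= 3.1179


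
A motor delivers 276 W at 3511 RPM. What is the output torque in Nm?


omega = 3511 * 2*pi/60 = 367.6711 rad/s
tau = P / omega = 276 / 367.6711
= 0.7507 Nm


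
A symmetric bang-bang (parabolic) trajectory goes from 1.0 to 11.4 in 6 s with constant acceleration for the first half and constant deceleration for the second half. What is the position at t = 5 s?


Symmetric rest-to-rest: each phase covers (pf-p0)/2 in time T/2. 0.5*a*(T/2)^2 = (pf-p0)/2 => a = 4*(pf-p0)/T^2
a = 4*(11.4-1.0)/6^2 = 1.1556
t = 5 is in the deceleration phase (t > T/2).
p = pf - 0.5*a*(T-t)^2 = 11.4 - 0.5*1.1556*1^2
= 10.8222


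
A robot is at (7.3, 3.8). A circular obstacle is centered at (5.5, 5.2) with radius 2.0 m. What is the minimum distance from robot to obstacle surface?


center_dist = sqrt((7.3-5.5)^2 + (3.8-5.2)^2)
= sqrt(3.24 + 1.96)
= 2.2804
min_dist = center_dist - radius = 2.2804 - 2.0 = 0.2804 m


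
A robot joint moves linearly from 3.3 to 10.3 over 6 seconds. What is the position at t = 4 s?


s = t/T = 4/6 = 0.6667
p(t) = p0 + (pf-p0)*s
= 3.3 + (10.3 - 3.3) * 0.6667
= 7.9667


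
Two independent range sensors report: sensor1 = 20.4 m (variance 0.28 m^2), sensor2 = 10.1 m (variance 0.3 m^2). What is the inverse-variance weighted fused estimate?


w1 = (1/var1) / (1/var1 + 1/var2)
   = 3.5714 / (3.5714 + 3.3333) = 0.5172
w2 = 1 - w1 = 0.4828
fused = w1*s1 + w2*s2 = 10.5517 + 4.8759
= 15.4276 m


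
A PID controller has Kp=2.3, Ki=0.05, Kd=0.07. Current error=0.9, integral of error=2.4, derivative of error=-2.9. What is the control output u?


u = Kp*e + Ki*int(e) + Kd*de/dt
= 2.3*0.9 + 0.05*2.4 + 0.07*(-2.9)
= 2.07 + 0.12 + -0.203
= 1.987


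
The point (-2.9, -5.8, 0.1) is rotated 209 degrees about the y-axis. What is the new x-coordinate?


Rotation about y-axis: x' = x*cos(theta) + z*sin(theta)
= -2.9 * -0.8746 + 0.1 * -0.4848
= 2.4879


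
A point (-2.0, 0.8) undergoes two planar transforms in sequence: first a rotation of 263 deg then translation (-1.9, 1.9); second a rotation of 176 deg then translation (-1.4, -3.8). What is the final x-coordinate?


After transform 1:
x1 = cos(263)*-2.0 - sin(263)*0.8 + -1.9 = -0.8622
y1 = sin(263)*-2.0 + cos(263)*0.8 + 1.9 = 3.7876
After transform 2:
x2 = cos(176)*-0.8622 - sin(176)*3.7876 + -1.4
= -0.8041


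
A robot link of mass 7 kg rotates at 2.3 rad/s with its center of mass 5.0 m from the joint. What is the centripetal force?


F = m * omega^2 * r
= 7 * 2.3^2 * 5.0
= 7 * 5.29 * 5.0
= 185.15 N


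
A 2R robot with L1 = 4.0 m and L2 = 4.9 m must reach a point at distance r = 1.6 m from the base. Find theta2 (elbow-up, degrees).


cos(theta2) = (r^2 - L1^2 - L2^2) / (2*L1*L2)
cos(theta2) = (2.56 - 16.0 - 24.01) / 39.2
cos(theta2) = -0.955357
theta2 = 162.8153 degrees
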